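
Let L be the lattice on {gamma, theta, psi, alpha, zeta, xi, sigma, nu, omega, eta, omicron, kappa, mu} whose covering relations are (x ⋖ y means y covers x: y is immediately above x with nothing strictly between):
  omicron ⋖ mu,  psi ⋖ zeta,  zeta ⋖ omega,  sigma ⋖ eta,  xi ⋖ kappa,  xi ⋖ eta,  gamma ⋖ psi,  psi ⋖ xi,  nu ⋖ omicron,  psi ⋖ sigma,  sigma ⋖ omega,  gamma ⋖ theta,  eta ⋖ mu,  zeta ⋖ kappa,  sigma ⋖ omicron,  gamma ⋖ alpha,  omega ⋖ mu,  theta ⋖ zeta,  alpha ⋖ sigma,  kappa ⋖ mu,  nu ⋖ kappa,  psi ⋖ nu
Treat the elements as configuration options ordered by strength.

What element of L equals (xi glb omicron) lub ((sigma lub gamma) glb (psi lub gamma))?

xi ∧ omicron = psi
sigma ∨ gamma = sigma
psi ∨ gamma = psi
sigma ∧ psi = psi
psi ∨ psi = psi

psi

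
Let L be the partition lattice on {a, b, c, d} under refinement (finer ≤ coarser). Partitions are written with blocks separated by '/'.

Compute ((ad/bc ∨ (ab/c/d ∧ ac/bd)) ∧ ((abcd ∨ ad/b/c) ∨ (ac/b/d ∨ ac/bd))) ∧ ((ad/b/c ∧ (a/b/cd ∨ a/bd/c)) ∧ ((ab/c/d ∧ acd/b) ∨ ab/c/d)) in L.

a/b/c/d

ab/c/d ∧ ac/bd = a/b/c/d
ad/bc ∨ a/b/c/d = ad/bc
abcd ∨ ad/b/c = abcd
ac/b/d ∨ ac/bd = ac/bd
abcd ∨ ac/bd = abcd
ad/bc ∧ abcd = ad/bc
a/b/cd ∨ a/bd/c = a/bcd
ad/b/c ∧ a/bcd = a/b/c/d
ab/c/d ∧ acd/b = a/b/c/d
a/b/c/d ∨ ab/c/d = ab/c/d
a/b/c/d ∧ ab/c/d = a/b/c/d
ad/bc ∧ a/b/c/d = a/b/c/d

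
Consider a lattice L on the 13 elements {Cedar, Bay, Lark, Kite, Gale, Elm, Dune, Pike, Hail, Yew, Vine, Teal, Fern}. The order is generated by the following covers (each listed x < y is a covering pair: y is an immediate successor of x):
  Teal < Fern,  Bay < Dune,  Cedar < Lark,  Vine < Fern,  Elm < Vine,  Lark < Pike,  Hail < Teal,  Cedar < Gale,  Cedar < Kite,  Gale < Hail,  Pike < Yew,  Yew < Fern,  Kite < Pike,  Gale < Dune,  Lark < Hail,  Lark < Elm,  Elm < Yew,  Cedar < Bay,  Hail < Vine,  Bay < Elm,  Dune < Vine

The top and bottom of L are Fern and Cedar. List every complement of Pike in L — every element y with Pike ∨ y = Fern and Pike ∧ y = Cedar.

Dune, Gale

Need y with Pike ∨ y = Fern and Pike ∧ y = Cedar.
Checking each element gives: Dune, Gale.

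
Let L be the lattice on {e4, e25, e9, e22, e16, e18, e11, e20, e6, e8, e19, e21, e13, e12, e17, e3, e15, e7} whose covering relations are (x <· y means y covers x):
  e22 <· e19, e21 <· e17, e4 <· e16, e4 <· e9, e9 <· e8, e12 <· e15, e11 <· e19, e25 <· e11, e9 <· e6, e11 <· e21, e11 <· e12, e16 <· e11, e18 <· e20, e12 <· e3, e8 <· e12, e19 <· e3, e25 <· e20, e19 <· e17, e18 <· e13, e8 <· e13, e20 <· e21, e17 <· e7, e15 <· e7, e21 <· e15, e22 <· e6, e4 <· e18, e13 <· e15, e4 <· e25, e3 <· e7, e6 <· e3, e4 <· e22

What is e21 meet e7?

Common lower bounds of {e21, e7}: e11, e16, e18, e20, e21, e25, e4.
The greatest among these is e21.

e21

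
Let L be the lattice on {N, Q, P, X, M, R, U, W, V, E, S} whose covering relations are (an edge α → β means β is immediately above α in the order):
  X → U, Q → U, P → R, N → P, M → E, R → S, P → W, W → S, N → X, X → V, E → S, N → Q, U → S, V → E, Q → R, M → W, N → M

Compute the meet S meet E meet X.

X

Common lower bounds of {S, E, X}: N, X.
The greatest among these is X.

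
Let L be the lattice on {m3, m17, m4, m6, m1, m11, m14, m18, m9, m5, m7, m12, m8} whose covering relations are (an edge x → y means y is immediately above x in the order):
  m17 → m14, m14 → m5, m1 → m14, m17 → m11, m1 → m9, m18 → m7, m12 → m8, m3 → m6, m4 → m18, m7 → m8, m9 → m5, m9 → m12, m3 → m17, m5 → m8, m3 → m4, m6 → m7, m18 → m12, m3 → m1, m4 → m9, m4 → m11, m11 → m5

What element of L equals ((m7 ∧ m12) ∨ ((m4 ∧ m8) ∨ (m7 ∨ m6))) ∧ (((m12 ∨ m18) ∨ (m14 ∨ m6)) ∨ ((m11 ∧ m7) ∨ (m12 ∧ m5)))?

m7 ∧ m12 = m18
m4 ∧ m8 = m4
m7 ∨ m6 = m7
m4 ∨ m7 = m7
m18 ∨ m7 = m7
m12 ∨ m18 = m12
m14 ∨ m6 = m8
m12 ∨ m8 = m8
m11 ∧ m7 = m4
m12 ∧ m5 = m9
m4 ∨ m9 = m9
m8 ∨ m9 = m8
m7 ∧ m8 = m7

m7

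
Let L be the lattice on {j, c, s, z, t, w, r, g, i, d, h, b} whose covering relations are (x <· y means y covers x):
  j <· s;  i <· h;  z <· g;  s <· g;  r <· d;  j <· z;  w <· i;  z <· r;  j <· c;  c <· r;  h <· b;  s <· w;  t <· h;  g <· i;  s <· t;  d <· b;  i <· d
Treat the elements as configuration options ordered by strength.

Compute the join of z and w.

i

Common upper bounds of {z, w}: b, d, h, i.
The least among these is i.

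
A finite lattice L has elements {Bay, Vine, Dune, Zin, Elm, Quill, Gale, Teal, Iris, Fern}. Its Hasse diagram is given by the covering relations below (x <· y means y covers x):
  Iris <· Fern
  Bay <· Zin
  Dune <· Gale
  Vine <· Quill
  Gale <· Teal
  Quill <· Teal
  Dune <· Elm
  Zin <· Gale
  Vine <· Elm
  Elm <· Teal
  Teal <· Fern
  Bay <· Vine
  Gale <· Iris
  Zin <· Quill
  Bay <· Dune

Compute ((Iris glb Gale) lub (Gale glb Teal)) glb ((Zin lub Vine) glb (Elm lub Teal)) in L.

Zin

Iris ∧ Gale = Gale
Gale ∧ Teal = Gale
Gale ∨ Gale = Gale
Zin ∨ Vine = Quill
Elm ∨ Teal = Teal
Quill ∧ Teal = Quill
Gale ∧ Quill = Zin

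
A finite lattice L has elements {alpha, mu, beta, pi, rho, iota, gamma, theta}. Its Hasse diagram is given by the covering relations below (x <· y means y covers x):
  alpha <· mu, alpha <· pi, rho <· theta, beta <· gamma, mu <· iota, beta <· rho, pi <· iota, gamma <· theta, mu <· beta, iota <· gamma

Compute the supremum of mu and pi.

iota

Common upper bounds of {mu, pi}: gamma, iota, theta.
The least among these is iota.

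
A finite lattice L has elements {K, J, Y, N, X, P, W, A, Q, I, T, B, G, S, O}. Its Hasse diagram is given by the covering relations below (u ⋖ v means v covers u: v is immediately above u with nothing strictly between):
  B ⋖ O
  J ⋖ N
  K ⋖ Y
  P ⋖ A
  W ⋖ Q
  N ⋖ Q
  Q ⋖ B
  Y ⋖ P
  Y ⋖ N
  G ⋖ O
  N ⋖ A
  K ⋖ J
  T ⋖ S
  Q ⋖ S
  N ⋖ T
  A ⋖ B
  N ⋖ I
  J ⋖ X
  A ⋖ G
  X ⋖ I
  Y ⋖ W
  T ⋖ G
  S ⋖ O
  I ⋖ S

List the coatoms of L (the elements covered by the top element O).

B, G, S

The coatoms are exactly the elements covered by O: B, G, S.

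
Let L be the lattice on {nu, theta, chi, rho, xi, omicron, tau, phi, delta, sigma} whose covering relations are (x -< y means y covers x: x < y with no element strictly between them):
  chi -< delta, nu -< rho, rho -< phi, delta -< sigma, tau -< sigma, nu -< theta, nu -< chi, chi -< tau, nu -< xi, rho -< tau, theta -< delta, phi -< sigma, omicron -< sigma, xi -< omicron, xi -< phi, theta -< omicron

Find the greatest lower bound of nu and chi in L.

Common lower bounds of {nu, chi}: nu.
The greatest among these is nu.

nu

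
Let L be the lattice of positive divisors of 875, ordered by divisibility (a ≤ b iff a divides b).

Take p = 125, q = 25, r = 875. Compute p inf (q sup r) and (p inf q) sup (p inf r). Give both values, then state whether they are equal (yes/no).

q sup r = 875, so p inf (q sup r) = 125 inf 875 = 125.
p inf q = 25 and p inf r = 125, so (p inf q) sup (p inf r) = 25 sup 125 = 125.
Equal: yes.

125; 125; yes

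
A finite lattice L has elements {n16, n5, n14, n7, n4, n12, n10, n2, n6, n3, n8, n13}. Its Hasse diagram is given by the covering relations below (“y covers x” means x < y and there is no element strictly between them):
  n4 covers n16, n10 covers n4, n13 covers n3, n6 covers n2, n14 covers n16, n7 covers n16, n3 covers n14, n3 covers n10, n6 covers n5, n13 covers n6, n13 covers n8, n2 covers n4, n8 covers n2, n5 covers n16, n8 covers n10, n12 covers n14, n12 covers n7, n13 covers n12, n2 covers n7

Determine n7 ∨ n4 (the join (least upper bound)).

n2

Common upper bounds of {n7, n4}: n13, n2, n6, n8.
The least among these is n2.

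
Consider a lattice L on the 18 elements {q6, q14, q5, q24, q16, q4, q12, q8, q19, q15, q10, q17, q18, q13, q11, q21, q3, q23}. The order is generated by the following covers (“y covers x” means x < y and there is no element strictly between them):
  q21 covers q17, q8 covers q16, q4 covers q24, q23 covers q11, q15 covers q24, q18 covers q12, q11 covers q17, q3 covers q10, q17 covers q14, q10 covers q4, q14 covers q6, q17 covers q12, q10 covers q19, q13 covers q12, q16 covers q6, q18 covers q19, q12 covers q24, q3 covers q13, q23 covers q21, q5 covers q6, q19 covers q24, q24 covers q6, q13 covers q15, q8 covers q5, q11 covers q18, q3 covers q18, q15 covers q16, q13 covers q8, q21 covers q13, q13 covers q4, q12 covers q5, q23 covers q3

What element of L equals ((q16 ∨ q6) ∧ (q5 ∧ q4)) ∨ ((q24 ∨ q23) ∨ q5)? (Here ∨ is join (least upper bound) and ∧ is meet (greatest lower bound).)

q23

q16 ∨ q6 = q16
q5 ∧ q4 = q6
q16 ∧ q6 = q6
q24 ∨ q23 = q23
q23 ∨ q5 = q23
q6 ∨ q23 = q23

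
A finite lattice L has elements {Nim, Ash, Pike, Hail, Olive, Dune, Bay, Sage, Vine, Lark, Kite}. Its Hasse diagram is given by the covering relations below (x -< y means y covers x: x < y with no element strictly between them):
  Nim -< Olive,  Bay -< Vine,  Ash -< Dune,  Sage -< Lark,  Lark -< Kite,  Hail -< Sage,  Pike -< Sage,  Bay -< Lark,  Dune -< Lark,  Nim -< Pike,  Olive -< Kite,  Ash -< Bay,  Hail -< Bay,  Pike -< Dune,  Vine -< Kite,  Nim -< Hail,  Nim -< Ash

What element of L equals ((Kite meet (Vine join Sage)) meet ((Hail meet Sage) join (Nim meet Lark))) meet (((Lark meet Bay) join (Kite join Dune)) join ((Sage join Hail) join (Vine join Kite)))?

Hail

Vine ∨ Sage = Kite
Kite ∧ Kite = Kite
Hail ∧ Sage = Hail
Nim ∧ Lark = Nim
Hail ∨ Nim = Hail
Kite ∧ Hail = Hail
Lark ∧ Bay = Bay
Kite ∨ Dune = Kite
Bay ∨ Kite = Kite
Sage ∨ Hail = Sage
Vine ∨ Kite = Kite
Sage ∨ Kite = Kite
Kite ∨ Kite = Kite
Hail ∧ Kite = Hail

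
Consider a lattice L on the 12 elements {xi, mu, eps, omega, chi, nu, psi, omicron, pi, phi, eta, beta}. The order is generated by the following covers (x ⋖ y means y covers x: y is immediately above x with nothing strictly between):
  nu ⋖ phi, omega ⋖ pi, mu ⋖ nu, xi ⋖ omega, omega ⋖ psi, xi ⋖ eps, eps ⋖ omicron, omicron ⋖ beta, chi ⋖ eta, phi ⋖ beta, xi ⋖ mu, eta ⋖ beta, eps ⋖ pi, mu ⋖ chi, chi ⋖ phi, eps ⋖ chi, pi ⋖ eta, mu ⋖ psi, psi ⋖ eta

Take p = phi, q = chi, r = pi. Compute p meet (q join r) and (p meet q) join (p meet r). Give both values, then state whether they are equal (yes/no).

chi; chi; yes

q join r = eta, so p meet (q join r) = phi meet eta = chi.
p meet q = chi and p meet r = eps, so (p meet q) join (p meet r) = chi join eps = chi.
Equal: yes.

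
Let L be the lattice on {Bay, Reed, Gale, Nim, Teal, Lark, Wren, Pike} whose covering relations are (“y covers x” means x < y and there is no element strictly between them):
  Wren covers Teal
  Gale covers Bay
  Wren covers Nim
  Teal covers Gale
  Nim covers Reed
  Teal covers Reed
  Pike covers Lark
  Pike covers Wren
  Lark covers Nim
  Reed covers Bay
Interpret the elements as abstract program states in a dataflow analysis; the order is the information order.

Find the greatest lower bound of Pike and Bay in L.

Common lower bounds of {Pike, Bay}: Bay.
The greatest among these is Bay.

Bay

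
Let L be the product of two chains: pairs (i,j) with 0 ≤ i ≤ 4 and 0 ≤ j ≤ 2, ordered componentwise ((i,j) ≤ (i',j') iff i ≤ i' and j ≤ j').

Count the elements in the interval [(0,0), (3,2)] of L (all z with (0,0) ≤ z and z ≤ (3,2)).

12

The interval [(0,0), (3,2)] = {(0,0), (0,1), (0,2), (1,0), (1,1), (1,2), (2,0), (2,1), (2,2), (3,0), (3,1), (3,2)}, which has 12 elements.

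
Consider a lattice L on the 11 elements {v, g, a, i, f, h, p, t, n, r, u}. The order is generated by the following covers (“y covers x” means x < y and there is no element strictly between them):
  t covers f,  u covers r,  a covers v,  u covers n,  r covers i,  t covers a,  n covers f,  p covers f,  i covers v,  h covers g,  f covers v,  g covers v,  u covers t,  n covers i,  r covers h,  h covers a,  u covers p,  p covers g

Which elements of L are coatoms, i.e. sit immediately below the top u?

The coatoms are exactly the elements covered by u: n, p, r, t.

n, p, r, t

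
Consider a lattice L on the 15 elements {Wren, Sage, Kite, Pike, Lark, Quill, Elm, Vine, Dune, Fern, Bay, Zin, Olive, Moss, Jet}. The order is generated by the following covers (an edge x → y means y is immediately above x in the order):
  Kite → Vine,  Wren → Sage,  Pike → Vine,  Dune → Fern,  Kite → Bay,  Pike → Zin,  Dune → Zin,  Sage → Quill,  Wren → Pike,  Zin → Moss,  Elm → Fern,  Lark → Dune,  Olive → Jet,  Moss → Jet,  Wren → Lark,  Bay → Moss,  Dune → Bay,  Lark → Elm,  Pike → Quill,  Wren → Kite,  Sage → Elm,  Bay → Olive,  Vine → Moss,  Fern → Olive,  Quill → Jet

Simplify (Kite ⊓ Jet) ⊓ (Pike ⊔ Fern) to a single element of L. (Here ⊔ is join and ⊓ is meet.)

Kite

Kite ∧ Jet = Kite
Pike ∨ Fern = Jet
Kite ∧ Jet = Kite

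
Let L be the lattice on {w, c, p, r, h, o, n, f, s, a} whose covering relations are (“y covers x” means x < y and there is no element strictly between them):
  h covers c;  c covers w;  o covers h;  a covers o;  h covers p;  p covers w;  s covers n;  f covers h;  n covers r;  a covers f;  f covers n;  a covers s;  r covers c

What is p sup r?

Common upper bounds of {p, r}: a, f.
The least among these is f.

f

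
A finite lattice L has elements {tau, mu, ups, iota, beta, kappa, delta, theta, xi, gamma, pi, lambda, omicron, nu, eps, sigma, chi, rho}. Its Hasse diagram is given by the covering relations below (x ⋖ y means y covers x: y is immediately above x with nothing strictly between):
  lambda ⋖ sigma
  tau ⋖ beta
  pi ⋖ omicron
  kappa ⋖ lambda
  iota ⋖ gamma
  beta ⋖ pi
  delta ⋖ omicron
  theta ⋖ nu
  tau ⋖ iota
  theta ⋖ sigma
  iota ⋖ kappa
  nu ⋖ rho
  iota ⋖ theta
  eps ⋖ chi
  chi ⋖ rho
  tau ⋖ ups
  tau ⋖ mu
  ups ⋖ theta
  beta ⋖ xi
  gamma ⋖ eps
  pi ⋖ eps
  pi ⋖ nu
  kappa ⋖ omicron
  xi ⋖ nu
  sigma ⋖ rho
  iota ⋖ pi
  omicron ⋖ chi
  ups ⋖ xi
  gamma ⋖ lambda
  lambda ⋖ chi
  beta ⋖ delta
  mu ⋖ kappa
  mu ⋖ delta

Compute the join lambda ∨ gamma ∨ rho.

rho

Common upper bounds of {lambda, gamma, rho}: rho.
The least among these is rho.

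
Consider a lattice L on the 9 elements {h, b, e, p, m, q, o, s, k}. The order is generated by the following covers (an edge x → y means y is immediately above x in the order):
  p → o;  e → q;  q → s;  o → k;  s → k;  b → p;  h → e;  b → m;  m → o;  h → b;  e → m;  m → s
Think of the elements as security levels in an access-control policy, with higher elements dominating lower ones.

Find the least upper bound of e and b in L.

m

Common upper bounds of {e, b}: k, m, o, s.
The least among these is m.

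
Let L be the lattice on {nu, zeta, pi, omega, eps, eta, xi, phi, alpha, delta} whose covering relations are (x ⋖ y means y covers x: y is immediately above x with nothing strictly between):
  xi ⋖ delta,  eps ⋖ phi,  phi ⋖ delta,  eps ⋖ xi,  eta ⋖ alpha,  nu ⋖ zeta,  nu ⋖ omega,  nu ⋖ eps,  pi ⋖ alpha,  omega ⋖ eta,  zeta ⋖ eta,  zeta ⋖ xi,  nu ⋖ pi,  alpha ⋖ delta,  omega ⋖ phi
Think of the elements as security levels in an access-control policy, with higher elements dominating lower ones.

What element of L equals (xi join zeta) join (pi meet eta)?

xi

xi ∨ zeta = xi
pi ∧ eta = nu
xi ∨ nu = xi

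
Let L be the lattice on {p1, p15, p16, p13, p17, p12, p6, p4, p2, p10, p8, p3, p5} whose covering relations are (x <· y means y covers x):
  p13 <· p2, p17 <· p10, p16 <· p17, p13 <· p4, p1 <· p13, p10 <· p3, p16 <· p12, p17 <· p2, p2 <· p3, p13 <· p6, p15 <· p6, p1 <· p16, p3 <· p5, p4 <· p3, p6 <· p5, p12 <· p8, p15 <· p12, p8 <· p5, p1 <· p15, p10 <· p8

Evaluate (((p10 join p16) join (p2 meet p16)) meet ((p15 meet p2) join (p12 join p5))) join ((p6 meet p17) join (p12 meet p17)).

p10

p10 ∨ p16 = p10
p2 ∧ p16 = p16
p10 ∨ p16 = p10
p15 ∧ p2 = p1
p12 ∨ p5 = p5
p1 ∨ p5 = p5
p10 ∧ p5 = p10
p6 ∧ p17 = p1
p12 ∧ p17 = p16
p1 ∨ p16 = p16
p10 ∨ p16 = p10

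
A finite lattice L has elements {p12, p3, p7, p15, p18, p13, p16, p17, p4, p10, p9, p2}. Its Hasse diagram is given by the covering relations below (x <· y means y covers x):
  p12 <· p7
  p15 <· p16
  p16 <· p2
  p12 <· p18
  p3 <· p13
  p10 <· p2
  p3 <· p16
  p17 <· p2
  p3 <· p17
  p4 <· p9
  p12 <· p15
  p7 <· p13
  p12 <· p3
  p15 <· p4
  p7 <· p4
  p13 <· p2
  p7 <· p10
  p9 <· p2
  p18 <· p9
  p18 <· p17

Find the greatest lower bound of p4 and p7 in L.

Common lower bounds of {p4, p7}: p12, p7.
The greatest among these is p7.

p7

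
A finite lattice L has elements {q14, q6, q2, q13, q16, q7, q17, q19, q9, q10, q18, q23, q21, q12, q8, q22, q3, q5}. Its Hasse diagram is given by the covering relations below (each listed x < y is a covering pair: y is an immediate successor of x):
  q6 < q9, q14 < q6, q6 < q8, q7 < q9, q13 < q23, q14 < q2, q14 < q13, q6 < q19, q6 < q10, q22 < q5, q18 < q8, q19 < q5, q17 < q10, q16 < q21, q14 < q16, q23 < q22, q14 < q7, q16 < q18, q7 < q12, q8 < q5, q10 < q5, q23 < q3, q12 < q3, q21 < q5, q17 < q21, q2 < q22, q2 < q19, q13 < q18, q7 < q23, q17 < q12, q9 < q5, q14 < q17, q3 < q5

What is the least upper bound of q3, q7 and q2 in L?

Common upper bounds of {q3, q7, q2}: q5.
The least among these is q5.

q5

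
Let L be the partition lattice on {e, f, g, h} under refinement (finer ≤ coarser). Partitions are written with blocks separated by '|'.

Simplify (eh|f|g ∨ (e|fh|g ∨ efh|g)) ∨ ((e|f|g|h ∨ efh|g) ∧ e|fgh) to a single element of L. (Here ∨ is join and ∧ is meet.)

e|fh|g ∨ efh|g = efh|g
eh|f|g ∨ efh|g = efh|g
e|f|g|h ∨ efh|g = efh|g
efh|g ∧ e|fgh = e|fh|g
efh|g ∨ e|fh|g = efh|g

efh|g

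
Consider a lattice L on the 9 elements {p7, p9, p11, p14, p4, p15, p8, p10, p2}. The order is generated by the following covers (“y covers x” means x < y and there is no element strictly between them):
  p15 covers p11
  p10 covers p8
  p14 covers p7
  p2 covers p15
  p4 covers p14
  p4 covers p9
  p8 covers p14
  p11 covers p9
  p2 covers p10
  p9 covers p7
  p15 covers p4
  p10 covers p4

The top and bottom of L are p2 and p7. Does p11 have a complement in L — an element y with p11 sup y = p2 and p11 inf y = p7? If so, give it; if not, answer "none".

p8

Need y with p11 ∨ y = p2 and p11 ∧ y = p7.
Checking each element gives: p8.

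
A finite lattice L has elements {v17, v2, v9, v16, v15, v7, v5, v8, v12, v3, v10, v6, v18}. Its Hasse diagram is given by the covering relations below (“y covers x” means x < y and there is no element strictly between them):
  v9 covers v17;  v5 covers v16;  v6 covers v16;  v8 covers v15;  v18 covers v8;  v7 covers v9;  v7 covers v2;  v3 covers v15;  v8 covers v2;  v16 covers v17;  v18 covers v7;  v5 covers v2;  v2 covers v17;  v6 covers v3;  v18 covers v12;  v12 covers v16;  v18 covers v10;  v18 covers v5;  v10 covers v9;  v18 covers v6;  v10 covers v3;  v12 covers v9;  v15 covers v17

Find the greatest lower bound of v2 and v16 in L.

Common lower bounds of {v2, v16}: v17.
The greatest among these is v17.

v17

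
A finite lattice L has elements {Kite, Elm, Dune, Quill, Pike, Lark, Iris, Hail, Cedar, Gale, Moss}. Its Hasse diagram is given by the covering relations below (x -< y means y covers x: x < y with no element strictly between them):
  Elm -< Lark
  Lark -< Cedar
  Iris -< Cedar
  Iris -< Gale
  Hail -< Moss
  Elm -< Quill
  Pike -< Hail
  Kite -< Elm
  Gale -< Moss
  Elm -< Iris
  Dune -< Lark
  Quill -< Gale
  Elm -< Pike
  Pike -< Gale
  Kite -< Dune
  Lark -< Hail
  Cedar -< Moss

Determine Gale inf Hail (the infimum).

Pike

Common lower bounds of {Gale, Hail}: Elm, Kite, Pike.
The greatest among these is Pike.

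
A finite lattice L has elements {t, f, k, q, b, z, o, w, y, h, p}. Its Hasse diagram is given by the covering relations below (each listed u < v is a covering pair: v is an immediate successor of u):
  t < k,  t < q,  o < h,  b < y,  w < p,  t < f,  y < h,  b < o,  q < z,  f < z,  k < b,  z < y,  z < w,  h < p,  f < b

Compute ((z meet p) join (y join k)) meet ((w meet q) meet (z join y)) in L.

q

z ∧ p = z
y ∨ k = y
z ∨ y = y
w ∧ q = q
z ∨ y = y
q ∧ y = q
y ∧ q = q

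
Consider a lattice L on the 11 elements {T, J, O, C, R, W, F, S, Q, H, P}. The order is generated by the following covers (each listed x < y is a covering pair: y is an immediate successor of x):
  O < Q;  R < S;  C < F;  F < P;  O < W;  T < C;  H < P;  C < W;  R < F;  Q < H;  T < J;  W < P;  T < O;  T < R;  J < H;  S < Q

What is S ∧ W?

T

Common lower bounds of {S, W}: T.
The greatest among these is T.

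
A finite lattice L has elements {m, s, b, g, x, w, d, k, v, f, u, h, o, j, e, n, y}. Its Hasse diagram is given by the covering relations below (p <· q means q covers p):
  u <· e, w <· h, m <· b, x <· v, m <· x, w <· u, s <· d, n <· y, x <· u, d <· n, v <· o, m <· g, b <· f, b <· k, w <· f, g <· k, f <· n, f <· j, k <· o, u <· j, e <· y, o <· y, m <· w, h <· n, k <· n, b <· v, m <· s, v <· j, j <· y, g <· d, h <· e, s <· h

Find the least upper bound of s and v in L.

y

Common upper bounds of {s, v}: y.
The least among these is y.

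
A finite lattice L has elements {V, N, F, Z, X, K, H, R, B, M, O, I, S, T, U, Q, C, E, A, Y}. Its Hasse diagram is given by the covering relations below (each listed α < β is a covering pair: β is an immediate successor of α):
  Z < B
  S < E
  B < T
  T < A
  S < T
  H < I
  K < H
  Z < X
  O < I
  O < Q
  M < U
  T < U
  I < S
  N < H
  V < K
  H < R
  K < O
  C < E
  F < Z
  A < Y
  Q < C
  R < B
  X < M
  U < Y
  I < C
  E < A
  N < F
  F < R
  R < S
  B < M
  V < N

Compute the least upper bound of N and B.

B

Common upper bounds of {N, B}: A, B, M, T, U, Y.
The least among these is B.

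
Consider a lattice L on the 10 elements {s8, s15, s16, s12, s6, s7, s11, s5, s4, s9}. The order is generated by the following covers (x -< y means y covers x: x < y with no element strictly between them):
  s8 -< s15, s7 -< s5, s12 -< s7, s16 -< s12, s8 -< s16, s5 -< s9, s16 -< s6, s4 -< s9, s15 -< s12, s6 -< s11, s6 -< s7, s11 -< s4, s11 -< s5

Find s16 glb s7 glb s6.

Common lower bounds of {s16, s7, s6}: s16, s8.
The greatest among these is s16.

s16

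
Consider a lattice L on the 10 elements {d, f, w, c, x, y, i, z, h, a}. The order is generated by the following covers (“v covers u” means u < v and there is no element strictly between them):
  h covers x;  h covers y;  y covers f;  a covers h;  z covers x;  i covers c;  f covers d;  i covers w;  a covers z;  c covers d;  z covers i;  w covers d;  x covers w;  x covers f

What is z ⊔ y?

Common upper bounds of {z, y}: a.
The least among these is a.

a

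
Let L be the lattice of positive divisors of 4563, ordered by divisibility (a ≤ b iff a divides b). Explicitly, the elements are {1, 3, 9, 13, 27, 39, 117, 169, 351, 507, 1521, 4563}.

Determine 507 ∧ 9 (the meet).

3

Common lower bounds of {507, 9}: 1, 3.
The greatest among these is 3.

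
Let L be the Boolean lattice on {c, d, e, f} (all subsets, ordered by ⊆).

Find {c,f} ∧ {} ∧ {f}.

Under ⊆, meet is intersection: {c,f} ∩ {} ∩ {f} = {}.

{}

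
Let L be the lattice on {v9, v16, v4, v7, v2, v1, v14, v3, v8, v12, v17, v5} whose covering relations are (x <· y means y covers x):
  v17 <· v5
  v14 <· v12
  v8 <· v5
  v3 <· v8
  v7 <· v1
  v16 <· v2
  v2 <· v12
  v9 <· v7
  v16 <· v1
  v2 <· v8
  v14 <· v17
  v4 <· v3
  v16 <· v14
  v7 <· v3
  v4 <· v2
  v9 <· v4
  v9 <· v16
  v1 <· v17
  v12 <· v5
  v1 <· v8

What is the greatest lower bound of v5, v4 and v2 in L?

Common lower bounds of {v5, v4, v2}: v4, v9.
The greatest among these is v4.

v4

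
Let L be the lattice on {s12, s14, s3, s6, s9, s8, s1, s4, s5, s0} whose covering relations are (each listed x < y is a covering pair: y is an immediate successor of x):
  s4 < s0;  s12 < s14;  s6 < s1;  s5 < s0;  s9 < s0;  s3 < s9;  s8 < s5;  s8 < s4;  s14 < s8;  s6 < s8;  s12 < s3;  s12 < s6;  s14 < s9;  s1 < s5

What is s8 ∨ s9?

s0

Common upper bounds of {s8, s9}: s0.
The least among these is s0.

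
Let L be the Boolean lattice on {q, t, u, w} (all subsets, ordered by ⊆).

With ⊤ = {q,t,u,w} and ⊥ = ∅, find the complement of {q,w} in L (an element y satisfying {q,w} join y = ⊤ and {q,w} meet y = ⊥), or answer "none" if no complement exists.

Need y with {q,w} ∨ y = {q,t,u,w} and {q,w} ∧ y = ∅.
Checking each element gives: {t,u}.

{t,u}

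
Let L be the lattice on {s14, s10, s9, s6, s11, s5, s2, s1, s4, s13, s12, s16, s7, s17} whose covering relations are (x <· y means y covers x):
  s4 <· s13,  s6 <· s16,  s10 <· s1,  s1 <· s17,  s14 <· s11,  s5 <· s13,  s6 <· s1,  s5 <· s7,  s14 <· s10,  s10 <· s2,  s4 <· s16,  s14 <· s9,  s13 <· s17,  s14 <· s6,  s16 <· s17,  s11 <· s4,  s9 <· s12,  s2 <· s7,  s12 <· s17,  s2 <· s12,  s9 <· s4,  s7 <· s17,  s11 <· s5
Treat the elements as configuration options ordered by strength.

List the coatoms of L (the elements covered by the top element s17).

s1, s12, s13, s16, s7

The coatoms are exactly the elements covered by s17: s1, s12, s13, s16, s7.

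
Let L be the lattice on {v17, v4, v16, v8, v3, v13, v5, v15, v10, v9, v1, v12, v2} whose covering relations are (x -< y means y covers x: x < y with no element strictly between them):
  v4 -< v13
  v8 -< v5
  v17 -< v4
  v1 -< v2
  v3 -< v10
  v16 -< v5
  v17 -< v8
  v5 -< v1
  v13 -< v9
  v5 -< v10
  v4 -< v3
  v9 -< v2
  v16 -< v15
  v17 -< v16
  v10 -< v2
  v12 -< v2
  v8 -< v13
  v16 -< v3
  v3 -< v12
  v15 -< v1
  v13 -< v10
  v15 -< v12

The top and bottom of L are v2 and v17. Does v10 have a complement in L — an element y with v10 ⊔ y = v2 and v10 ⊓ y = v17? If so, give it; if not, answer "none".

none

For every candidate y, either v10 ∨ y ≠ v2 or v10 ∧ y ≠ v17; no complement exists.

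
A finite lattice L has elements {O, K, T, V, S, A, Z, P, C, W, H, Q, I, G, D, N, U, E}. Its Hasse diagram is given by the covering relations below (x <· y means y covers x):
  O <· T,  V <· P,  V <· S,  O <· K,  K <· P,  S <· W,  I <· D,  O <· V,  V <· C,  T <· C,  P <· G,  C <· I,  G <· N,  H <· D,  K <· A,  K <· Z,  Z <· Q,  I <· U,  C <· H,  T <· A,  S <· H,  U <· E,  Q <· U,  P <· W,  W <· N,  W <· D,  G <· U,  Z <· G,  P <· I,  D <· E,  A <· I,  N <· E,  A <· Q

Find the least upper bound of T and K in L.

Common upper bounds of {T, K}: A, D, E, I, Q, U.
The least among these is A.

A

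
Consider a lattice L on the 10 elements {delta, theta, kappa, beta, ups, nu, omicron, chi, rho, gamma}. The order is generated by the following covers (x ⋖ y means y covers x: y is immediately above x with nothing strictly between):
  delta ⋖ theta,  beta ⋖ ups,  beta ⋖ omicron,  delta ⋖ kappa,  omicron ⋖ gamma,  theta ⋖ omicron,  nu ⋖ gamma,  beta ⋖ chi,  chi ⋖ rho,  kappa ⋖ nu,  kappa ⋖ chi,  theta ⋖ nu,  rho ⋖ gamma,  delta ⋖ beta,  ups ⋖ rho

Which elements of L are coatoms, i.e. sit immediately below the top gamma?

nu, omicron, rho

The coatoms are exactly the elements covered by gamma: nu, omicron, rho.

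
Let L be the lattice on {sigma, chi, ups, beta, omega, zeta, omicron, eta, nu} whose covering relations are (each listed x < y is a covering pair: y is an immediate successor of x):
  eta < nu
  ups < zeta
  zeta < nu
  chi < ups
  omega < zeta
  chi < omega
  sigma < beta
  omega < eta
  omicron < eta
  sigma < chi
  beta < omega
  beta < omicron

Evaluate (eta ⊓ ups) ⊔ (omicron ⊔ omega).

eta

eta ∧ ups = chi
omicron ∨ omega = eta
chi ∨ eta = eta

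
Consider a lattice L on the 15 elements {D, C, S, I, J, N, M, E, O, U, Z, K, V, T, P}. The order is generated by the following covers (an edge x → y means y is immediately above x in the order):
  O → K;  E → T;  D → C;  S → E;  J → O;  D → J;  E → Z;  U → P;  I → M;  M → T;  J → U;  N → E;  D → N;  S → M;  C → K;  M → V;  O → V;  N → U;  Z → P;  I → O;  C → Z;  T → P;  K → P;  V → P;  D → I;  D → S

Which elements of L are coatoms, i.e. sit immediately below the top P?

K, T, U, V, Z

The coatoms are exactly the elements covered by P: K, T, U, V, Z.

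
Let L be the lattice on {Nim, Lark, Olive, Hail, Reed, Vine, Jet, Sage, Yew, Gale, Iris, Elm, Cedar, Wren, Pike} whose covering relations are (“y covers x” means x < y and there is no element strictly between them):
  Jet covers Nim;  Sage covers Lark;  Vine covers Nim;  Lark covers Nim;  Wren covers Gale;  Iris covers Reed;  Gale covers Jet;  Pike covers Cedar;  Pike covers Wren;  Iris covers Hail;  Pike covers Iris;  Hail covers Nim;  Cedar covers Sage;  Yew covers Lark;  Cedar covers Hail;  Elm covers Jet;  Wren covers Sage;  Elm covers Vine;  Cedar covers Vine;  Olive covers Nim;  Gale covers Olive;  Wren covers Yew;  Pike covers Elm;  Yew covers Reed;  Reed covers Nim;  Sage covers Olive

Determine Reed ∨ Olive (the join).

Common upper bounds of {Reed, Olive}: Pike, Wren.
The least among these is Wren.

Wren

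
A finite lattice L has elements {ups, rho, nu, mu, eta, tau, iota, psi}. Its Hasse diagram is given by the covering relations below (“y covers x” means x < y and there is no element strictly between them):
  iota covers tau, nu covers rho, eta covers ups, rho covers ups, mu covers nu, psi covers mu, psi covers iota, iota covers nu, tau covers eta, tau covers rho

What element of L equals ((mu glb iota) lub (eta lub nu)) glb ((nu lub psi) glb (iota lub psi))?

iota

mu ∧ iota = nu
eta ∨ nu = iota
nu ∨ iota = iota
nu ∨ psi = psi
iota ∨ psi = psi
psi ∧ psi = psi
iota ∧ psi = iota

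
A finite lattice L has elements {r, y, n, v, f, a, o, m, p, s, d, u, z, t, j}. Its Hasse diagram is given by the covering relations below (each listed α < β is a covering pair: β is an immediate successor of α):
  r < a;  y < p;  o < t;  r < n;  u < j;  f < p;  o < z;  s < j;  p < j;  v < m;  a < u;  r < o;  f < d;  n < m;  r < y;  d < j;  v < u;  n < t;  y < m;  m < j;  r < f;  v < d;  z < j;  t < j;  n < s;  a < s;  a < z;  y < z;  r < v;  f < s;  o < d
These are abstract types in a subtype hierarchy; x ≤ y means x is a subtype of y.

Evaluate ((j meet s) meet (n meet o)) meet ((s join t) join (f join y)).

j ∧ s = s
n ∧ o = r
s ∧ r = r
s ∨ t = j
f ∨ y = p
j ∨ p = j
r ∧ j = r

r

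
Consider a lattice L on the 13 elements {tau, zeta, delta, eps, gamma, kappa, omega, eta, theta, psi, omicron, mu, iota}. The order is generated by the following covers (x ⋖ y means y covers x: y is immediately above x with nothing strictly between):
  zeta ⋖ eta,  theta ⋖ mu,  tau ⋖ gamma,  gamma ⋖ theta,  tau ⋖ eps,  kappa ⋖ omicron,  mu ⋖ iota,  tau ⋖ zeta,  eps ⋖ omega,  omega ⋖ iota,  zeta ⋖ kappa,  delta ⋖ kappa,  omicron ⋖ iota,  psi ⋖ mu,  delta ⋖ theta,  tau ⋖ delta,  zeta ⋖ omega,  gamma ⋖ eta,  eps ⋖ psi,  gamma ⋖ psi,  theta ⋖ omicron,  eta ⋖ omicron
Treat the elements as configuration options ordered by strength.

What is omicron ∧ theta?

theta

Common lower bounds of {omicron, theta}: delta, gamma, tau, theta.
The greatest among these is theta.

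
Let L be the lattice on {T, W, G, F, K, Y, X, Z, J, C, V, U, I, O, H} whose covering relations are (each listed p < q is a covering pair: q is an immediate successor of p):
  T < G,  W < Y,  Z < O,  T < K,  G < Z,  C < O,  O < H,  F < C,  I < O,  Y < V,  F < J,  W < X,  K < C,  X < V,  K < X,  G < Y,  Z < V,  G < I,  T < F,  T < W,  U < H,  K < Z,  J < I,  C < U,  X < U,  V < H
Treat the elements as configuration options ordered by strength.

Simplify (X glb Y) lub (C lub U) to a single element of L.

X ∧ Y = W
C ∨ U = U
W ∨ U = U

U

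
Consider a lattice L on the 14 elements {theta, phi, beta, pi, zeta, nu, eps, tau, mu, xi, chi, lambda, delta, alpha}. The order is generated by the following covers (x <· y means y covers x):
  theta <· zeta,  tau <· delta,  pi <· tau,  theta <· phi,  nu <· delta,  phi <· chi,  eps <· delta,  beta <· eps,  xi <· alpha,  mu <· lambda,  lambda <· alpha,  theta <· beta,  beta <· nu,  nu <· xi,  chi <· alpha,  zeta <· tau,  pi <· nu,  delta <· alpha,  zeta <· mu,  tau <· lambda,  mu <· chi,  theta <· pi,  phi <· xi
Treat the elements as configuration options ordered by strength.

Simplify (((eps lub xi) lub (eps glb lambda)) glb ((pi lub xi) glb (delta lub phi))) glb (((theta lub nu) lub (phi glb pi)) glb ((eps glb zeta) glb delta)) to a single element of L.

theta

eps ∨ xi = alpha
eps ∧ lambda = theta
alpha ∨ theta = alpha
pi ∨ xi = xi
delta ∨ phi = alpha
xi ∧ alpha = xi
alpha ∧ xi = xi
theta ∨ nu = nu
phi ∧ pi = theta
nu ∨ theta = nu
eps ∧ zeta = theta
theta ∧ delta = theta
nu ∧ theta = theta
xi ∧ theta = theta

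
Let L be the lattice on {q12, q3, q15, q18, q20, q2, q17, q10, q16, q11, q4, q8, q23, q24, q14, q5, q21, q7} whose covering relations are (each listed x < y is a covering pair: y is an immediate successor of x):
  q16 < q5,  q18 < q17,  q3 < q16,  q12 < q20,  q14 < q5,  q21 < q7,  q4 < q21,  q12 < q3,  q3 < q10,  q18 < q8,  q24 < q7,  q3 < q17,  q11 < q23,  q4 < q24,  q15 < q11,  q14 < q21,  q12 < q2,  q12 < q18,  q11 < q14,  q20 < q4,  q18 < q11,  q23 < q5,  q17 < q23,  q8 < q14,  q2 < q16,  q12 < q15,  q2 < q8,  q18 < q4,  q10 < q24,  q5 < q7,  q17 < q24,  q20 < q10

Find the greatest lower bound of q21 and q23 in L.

q11

Common lower bounds of {q21, q23}: q11, q12, q15, q18.
The greatest among these is q11.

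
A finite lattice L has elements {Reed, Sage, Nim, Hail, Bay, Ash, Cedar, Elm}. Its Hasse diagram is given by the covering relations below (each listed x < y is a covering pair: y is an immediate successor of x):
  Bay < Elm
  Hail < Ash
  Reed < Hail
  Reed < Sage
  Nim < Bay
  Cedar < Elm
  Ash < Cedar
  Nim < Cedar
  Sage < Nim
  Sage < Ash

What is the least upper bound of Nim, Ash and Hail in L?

Cedar

Common upper bounds of {Nim, Ash, Hail}: Cedar, Elm.
The least among these is Cedar.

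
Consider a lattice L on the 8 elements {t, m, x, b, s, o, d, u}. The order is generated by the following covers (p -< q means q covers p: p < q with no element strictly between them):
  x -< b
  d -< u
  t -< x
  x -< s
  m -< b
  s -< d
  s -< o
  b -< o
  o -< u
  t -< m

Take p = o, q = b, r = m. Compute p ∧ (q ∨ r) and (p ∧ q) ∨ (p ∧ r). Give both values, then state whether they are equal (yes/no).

q ∨ r = b, so p ∧ (q ∨ r) = o ∧ b = b.
p ∧ q = b and p ∧ r = m, so (p ∧ q) ∨ (p ∧ r) = b ∨ m = b.
Equal: yes.

b; b; yes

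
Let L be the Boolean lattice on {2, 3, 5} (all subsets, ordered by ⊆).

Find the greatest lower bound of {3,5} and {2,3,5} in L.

{3,5}

Common lower bounds of {{3,5}, {2,3,5}}: {3,5}, {3}, {5}, ∅.
The greatest among these is {3,5}.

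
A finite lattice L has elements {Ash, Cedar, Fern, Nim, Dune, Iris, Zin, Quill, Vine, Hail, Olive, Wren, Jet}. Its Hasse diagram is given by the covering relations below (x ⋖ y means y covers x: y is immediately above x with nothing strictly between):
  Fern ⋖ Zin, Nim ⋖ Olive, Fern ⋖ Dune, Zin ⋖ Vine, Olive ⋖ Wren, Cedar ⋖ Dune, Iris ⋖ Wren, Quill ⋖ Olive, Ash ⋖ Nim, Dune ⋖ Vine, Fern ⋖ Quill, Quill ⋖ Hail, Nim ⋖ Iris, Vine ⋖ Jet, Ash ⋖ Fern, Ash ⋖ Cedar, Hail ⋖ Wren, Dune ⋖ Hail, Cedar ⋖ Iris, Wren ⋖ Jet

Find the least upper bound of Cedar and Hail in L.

Common upper bounds of {Cedar, Hail}: Hail, Jet, Wren.
The least among these is Hail.

Hail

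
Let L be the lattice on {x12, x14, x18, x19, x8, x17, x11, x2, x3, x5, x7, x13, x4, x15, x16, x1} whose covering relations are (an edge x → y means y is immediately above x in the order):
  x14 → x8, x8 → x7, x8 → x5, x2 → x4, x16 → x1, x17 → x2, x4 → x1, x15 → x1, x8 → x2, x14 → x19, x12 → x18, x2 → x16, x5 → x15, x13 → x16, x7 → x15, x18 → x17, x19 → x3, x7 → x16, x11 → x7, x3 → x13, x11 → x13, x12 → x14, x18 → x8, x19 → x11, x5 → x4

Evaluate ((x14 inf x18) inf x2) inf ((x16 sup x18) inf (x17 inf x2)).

x14 ∧ x18 = x12
x12 ∧ x2 = x12
x16 ∨ x18 = x16
x17 ∧ x2 = x17
x16 ∧ x17 = x17
x12 ∧ x17 = x12

x12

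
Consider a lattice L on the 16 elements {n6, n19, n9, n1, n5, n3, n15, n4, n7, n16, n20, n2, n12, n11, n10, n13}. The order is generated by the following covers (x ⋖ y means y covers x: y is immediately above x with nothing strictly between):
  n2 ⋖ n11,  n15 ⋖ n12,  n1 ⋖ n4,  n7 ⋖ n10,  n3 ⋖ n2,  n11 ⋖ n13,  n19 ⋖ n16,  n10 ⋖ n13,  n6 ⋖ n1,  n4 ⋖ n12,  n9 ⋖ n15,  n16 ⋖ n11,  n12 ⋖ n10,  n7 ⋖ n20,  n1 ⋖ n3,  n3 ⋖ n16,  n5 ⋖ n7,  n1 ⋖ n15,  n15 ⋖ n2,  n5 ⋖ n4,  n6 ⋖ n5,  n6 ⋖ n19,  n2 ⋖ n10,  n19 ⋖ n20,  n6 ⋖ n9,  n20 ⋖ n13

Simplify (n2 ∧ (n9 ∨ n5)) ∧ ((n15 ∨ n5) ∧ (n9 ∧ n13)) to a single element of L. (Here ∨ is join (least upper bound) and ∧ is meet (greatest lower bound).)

n9

n9 ∨ n5 = n12
n2 ∧ n12 = n15
n15 ∨ n5 = n12
n9 ∧ n13 = n9
n12 ∧ n9 = n9
n15 ∧ n9 = n9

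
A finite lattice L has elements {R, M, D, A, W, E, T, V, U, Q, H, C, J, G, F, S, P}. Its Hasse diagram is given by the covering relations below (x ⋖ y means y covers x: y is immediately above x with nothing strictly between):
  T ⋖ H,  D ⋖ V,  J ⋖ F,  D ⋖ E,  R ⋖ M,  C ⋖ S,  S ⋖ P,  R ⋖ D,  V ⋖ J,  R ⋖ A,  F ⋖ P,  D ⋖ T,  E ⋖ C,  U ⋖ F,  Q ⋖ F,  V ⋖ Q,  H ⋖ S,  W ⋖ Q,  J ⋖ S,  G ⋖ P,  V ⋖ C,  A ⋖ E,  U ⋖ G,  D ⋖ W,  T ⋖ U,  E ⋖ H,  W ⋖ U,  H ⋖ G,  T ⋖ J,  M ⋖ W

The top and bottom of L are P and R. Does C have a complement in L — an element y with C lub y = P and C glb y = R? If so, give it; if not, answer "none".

M

Need y with C ∨ y = P and C ∧ y = R.
Checking each element gives: M.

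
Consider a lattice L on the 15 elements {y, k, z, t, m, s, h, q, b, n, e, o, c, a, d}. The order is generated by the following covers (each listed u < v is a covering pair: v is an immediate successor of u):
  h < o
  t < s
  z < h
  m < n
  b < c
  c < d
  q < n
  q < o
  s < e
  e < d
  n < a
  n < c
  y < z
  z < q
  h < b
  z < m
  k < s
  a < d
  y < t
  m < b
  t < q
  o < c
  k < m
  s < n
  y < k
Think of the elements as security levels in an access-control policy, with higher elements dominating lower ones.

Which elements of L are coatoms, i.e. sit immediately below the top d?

a, c, e

The coatoms are exactly the elements covered by d: a, c, e.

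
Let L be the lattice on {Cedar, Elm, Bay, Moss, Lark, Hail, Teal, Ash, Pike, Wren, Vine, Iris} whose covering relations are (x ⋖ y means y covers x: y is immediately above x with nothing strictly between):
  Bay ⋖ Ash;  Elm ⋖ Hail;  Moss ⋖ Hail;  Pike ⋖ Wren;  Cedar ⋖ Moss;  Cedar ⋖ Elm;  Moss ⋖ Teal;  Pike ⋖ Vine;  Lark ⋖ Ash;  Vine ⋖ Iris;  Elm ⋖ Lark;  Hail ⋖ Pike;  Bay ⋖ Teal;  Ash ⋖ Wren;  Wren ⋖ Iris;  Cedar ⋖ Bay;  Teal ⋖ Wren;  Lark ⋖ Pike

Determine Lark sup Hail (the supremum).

Common upper bounds of {Lark, Hail}: Iris, Pike, Vine, Wren.
The least among these is Pike.

Pike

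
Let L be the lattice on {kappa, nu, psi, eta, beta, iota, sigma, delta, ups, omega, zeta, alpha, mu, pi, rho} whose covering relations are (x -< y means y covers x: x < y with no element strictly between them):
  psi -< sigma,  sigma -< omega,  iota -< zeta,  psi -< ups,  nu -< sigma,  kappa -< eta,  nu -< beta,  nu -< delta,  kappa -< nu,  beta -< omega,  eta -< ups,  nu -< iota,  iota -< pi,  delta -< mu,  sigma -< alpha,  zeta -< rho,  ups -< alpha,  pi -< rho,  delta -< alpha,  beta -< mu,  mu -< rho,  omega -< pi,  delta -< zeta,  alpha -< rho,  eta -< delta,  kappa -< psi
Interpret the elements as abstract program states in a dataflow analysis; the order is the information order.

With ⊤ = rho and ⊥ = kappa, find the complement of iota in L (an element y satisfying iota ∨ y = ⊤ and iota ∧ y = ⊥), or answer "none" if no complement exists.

Need y with iota ∨ y = rho and iota ∧ y = kappa.
Checking each element gives: ups.

ups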